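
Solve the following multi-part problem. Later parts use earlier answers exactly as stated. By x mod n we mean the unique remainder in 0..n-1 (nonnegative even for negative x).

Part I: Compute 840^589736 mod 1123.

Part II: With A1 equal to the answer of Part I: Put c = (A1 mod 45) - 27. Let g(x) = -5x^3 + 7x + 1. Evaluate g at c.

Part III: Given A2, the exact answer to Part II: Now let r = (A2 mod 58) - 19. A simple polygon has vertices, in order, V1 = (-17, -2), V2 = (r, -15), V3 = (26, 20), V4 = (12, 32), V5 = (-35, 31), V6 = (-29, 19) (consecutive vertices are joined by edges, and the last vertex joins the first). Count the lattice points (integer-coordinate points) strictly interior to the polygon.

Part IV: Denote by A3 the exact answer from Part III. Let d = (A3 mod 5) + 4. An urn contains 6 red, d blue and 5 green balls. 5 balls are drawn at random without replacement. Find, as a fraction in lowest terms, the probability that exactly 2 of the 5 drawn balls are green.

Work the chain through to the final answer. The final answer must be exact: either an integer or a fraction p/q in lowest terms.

Part I: squarings mod 1123: 840^1=840, 840^2=356, 840^4=960, 840^8=740, 840^16=699, 840^32=96, 840^64=232, 840^128=1043, 840^256=785, 840^512=821, 840^1024=241, 840^2048=808, 840^4096=401, 840^8192=212, 840^16384=24, 840^32768=576, 840^65536=491, 840^131072=759, 840^262144=1105, 840^524288=324; 840^589736 = 840^8 * 840^32 * 840^128 * 840^256 * 840^512 * 840^1024 * 840^2048 * 840^4096 * 840^8192 * 840^16384 * 840^32768 * 840^524288 = 70 (mod 1123); answer 70
Part II: A1 = 70; c = -2; -5*(-2)^3 + 7*(-2)^1 + 1 = (40) + (-14) + (1) = 27; answer 27
Part III: A2 = 27; r = 8; cross terms: (-17*-15 - 8*-2)=271, (8*20 - 26*-15)=550, (26*32 - 12*20)=592, (12*31 - -35*32)=1492, (-35*19 - -29*31)=234, (-29*-2 - -17*19)=381; twice the area = |3520| = 3520; area = 1760; boundary points = 1 + 1 + 2 + 1 + 6 + 3 = 14; strictly interior points = area - boundary/2 + 1 = 1754; answer 1754
Part IV: A3 = 1754; d = 8; total draws C(19,5) = 11628; favorable C(5,2)*C(14,3) = 3640; P = 910/2907; answer 910/2907

910/2907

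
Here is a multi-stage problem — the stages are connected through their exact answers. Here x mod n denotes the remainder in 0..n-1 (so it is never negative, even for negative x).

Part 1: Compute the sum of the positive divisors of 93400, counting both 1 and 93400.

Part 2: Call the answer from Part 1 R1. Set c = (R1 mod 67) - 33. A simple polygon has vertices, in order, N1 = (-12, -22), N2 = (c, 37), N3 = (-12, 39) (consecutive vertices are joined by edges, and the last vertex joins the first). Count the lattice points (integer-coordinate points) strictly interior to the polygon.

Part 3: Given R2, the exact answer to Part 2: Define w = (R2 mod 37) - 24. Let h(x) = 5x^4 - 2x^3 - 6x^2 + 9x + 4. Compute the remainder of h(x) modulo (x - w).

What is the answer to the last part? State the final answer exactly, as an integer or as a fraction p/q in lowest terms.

425548

Part 1: 93400 = 2^3 * 5^2 * 467; sigma = (1 + 2 + 4 + 8) * (1 + 5 + 25) * (1 + 467) = 15 * 31 * 468 = 217620; answer 217620
Part 2: R1 = 217620; c = -29; cross terms: (-12*37 - -29*-22)=-1082, (-29*39 - -12*37)=-687, (-12*-22 - -12*39)=732; twice the area = |-1037| = 1037; area = 1037/2; boundary points = 1 + 1 + 61 = 63; strictly interior points = area - boundary/2 + 1 = 488; answer 488
Part 3: R2 = 488; w = -17; remainder = value at the root: 5*(-17)^4 - 2*(-17)^3 - 6*(-17)^2 + 9*(-17)^1 + 4 = (417605) + (9826) + (-1734) + (-153) + (4) = 425548; answer 425548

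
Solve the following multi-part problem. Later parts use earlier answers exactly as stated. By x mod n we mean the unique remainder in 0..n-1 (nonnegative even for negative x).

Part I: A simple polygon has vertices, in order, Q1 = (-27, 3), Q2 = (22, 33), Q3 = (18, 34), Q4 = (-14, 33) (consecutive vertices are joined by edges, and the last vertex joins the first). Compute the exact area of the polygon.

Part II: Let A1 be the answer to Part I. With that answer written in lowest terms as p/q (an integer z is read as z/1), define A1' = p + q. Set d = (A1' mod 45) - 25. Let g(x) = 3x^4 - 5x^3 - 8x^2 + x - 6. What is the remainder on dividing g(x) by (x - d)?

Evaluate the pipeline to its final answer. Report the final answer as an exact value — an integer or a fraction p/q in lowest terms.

Part I: cross terms: (-27*33 - 22*3)=-957, (22*34 - 18*33)=154, (18*33 - -14*34)=1070, (-14*3 - -27*33)=849; twice the area = |1116| = 1116; area = 558; answer 558
Part II: A1 = 558; threaded value p + q = 559; d = -6; remainder = value at the root: 3*(-6)^4 - 5*(-6)^3 - 8*(-6)^2 + 1*(-6)^1 - 6 = (3888) + (1080) + (-288) + (-6) + (-6) = 4668; answer 4668

4668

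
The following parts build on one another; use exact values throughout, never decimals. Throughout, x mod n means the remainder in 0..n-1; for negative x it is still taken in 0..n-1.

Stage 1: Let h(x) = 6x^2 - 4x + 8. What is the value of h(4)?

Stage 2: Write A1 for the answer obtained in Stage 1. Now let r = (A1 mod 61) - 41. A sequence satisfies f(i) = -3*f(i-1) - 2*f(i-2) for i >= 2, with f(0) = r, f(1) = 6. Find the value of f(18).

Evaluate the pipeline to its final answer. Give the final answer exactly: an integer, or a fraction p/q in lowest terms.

Stage 1: 6*(4)^2 - 4*(4)^1 + 8 = (96) + (-16) + (8) = 88; answer 88
Stage 2: A1 = 88; r = -14; f(2) = -3*(6) - 2*(-14) = 10; iterating: f(2)=10, f(3)=-42, f(4)=106, f(5)=-234, f(6)=490, f(7)=-1002, f(8)=2026, f(9)=-4074, f(10)=8170, f(11)=-16362, f(12)=32746, f(13)=-65514, f(14)=131050, f(15)=-262122, f(16)=524266, f(17)=-1048554, f(18)=2097130; answer 2097130

2097130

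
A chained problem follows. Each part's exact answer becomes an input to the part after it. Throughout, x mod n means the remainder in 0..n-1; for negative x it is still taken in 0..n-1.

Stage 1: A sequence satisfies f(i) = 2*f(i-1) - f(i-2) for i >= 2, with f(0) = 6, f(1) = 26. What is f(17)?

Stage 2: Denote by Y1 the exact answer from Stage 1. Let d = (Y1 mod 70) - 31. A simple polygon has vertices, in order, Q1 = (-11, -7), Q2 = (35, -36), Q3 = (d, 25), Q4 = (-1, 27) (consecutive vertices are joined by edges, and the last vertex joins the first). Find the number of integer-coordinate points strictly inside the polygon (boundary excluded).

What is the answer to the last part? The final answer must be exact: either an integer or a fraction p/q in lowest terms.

1993

Stage 1: f(2) = 2*(26) - 1*(6) = 46; iterating: f(2)=46, f(3)=66, f(4)=86, f(5)=106, f(6)=126, f(7)=146, f(8)=166, f(9)=186, f(10)=206, f(11)=226, f(12)=246, f(13)=266, f(14)=286, f(15)=306, f(16)=326, f(17)=346; answer 346
Stage 2: Y1 = 346; d = 35; cross terms: (-11*-36 - 35*-7)=641, (35*25 - 35*-36)=2135, (35*27 - -1*25)=970, (-1*-7 - -11*27)=304; twice the area = |4050| = 4050; area = 2025; boundary points = 1 + 61 + 2 + 2 = 66; strictly interior points = area - boundary/2 + 1 = 1993; answer 1993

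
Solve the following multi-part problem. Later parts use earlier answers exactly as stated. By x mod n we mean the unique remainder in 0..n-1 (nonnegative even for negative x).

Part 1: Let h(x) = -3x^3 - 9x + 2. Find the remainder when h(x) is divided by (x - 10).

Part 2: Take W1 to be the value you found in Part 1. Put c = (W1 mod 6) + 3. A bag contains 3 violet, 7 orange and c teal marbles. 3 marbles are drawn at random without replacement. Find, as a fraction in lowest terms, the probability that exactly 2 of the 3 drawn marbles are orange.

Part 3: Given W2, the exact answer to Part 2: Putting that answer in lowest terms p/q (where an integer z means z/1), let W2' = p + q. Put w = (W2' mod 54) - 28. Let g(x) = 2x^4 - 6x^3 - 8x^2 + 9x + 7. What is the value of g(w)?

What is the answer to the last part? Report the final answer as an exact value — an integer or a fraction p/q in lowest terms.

Part 1: remainder = value at the root: -3*(10)^3 - 9*(10)^1 + 2 = (-3000) + (-90) + (2) = -3088; answer -3088
Part 2: W1 = -3088; c = 5; total draws C(15,3) = 455; favorable C(7,2)*C(8,1) = 168; P = 24/65; answer 24/65
Part 3: W2 = 24/65; threaded value p + q = 89; w = 7; 2*(7)^4 - 6*(7)^3 - 8*(7)^2 + 9*(7)^1 + 7 = (4802) + (-2058) + (-392) + (63) + (7) = 2422; answer 2422

2422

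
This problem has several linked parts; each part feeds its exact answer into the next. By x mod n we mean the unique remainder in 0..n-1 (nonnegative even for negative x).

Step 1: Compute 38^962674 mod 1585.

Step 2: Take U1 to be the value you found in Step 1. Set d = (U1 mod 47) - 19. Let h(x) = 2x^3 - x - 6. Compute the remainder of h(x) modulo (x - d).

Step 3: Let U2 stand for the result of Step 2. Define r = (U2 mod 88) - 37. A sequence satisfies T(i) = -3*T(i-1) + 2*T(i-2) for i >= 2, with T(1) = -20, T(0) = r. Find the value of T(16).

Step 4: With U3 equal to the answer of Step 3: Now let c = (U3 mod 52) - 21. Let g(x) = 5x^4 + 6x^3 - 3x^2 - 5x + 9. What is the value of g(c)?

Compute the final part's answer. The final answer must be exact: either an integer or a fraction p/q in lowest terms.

3680080

Step 1: squarings mod 1585: 38^1=38, 38^2=1444, 38^4=861, 38^8=1126, 38^16=1461, 38^32=1111, 38^64=1191, 38^128=1491, 38^256=911, 38^512=966, 38^1024=1176, 38^2048=856, 38^4096=466, 38^8192=11, 38^16384=121, 38^32768=376, 38^65536=311, 38^131072=36, 38^262144=1296, 38^524288=1101; 38^962674 = 38^2 * 38^16 * 38^32 * 38^64 * 38^4096 * 38^8192 * 38^32768 * 38^131072 * 38^262144 * 38^524288 = 1229 (mod 1585); answer 1229
Step 2: U1 = 1229; d = -12; remainder = value at the root: 2*(-12)^3 - 1*(-12)^1 - 6 = (-3456) + (12) + (-6) = -3450; answer -3450
Step 3: U2 = -3450; r = 33; T(2) = -3*(-20) + 2*(33) = 126; iterating: T(2)=126, T(3)=-418, T(4)=1506, T(5)=-5354, T(6)=19074, T(7)=-67930, T(8)=241938, T(9)=-861674, T(10)=3068898, T(11)=-10930042, T(12)=38927922, T(13)=-138643850, T(14)=493787394, T(15)=-1758649882, T(16)=6263524434; answer 6263524434
Step 4: U3 = 6263524434; c = 29; 5*(29)^4 + 6*(29)^3 - 3*(29)^2 - 5*(29)^1 + 9 = (3536405) + (146334) + (-2523) + (-145) + (9) = 3680080; answer 3680080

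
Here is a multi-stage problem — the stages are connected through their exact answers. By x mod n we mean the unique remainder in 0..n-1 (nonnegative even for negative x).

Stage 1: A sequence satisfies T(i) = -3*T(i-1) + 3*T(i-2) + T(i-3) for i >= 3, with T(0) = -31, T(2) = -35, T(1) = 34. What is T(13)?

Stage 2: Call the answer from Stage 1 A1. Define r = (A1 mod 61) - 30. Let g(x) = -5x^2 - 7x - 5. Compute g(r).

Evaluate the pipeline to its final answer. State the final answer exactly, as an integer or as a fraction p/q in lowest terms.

-2271

Stage 1: T(3) = -3*(-35) + 3*(34) + 1*(-31) = 176; iterating: T(3)=176, T(4)=-599, T(5)=2290, T(6)=-8491, T(7)=31744, T(8)=-118415, T(9)=441986, T(10)=-1649459, T(11)=6155920, T(12)=-22974151, T(13)=85740754; answer 85740754
Stage 2: A1 = 85740754; r = -22; -5*(-22)^2 - 7*(-22)^1 - 5 = (-2420) + (154) + (-5) = -2271; answer -2271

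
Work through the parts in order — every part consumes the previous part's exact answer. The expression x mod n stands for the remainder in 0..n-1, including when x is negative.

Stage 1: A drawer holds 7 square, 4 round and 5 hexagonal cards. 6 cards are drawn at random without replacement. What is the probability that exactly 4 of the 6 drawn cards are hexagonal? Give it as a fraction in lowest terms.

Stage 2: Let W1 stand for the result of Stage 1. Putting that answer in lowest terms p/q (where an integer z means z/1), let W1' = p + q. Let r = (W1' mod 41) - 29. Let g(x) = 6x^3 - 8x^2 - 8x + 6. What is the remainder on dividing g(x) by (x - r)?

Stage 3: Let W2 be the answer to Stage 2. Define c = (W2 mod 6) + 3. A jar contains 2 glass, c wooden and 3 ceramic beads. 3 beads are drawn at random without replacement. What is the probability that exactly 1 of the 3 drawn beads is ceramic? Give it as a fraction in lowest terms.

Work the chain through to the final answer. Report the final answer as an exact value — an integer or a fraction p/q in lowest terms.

Stage 1: total draws C(16,6) = 8008; favorable C(5,4)*C(11,2) = 275; P = 25/728; answer 25/728
Stage 2: W1 = 25/728; threaded value p + q = 753; r = -14; remainder = value at the root: 6*(-14)^3 - 8*(-14)^2 - 8*(-14)^1 + 6 = (-16464) + (-1568) + (112) + (6) = -17914; answer -17914
Stage 3: W2 = -17914; c = 5; total draws C(10,3) = 120; favorable C(3,1)*C(7,2) = 63; P = 21/40; answer 21/40

21/40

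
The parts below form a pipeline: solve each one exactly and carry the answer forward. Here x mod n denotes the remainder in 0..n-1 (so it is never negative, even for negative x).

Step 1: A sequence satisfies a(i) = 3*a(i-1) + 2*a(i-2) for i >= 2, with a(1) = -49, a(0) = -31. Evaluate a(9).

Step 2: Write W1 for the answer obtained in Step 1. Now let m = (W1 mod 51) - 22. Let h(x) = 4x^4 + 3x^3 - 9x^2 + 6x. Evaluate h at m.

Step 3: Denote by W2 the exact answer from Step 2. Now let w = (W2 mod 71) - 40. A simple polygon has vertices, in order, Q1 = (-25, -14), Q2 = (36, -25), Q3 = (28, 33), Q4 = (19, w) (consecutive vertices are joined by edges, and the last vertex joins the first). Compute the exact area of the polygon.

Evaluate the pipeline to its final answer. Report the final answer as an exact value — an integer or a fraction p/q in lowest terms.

2177/2

Step 1: a(2) = 3*(-49) + 2*(-31) = -209; iterating: a(2)=-209, a(3)=-725, a(4)=-2593, a(5)=-9229, a(6)=-32873, a(7)=-117077, a(8)=-416977, a(9)=-1485085; answer -1485085
Step 2: W1 = -1485085; m = 13; 4*(13)^4 + 3*(13)^3 - 9*(13)^2 + 6*(13)^1 = (114244) + (6591) + (-1521) + (78) = 119392; answer 119392
Step 3: W2 = 119392; w = 1; cross terms: (-25*-25 - 36*-14)=1129, (36*33 - 28*-25)=1888, (28*1 - 19*33)=-599, (19*-14 - -25*1)=-241; twice the area = |2177| = 2177; area = 2177/2; answer 2177/2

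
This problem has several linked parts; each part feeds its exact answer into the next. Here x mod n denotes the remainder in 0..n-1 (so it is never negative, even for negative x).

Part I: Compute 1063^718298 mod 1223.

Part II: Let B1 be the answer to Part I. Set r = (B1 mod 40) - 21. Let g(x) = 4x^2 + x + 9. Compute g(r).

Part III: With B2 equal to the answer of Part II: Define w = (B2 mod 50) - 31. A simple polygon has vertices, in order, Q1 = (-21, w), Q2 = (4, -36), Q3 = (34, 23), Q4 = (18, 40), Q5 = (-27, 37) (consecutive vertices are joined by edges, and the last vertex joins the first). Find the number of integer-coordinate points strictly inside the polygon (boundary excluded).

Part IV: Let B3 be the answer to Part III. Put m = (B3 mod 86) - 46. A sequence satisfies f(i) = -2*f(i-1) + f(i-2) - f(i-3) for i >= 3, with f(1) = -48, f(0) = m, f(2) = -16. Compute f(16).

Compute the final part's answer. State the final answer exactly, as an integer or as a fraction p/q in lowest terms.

7302044

Part I: squarings mod 1223: 1063^1=1063, 1063^2=1140, 1063^4=774, 1063^8=1029, 1063^16=946, 1063^32=903, 1063^64=891, 1063^128=154, 1063^256=479, 1063^512=740, 1063^1024=919, 1063^2048=691, 1063^4096=511, 1063^8192=622, 1063^16384=416, 1063^32768=613, 1063^65536=308, 1063^131072=693, 1063^262144=833, 1063^524288=448; 1063^718298 = 1063^2 * 1063^8 * 1063^16 * 1063^64 * 1063^128 * 1063^256 * 1063^1024 * 1063^4096 * 1063^8192 * 1063^16384 * 1063^32768 * 1063^131072 * 1063^524288 = 168 (mod 1223); answer 168
Part II: B1 = 168; r = -13; 4*(-13)^2 + 1*(-13)^1 + 9 = (676) + (-13) + (9) = 672; answer 672
Part III: B2 = 672; w = -9; cross terms: (-21*-36 - 4*-9)=792, (4*23 - 34*-36)=1316, (34*40 - 18*23)=946, (18*37 - -27*40)=1746, (-27*-9 - -21*37)=1020; twice the area = |5820| = 5820; area = 2910; boundary points = 1 + 1 + 1 + 3 + 2 = 8; strictly interior points = area - boundary/2 + 1 = 2907; answer 2907
Part IV: B3 = 2907; m = 23; f(3) = -2*(-16) + 1*(-48) - 1*(23) = -39; iterating: f(3)=-39, f(4)=110, f(5)=-243, f(6)=635, f(7)=-1623, f(8)=4124, f(9)=-10506, f(10)=26759, f(11)=-68148, f(12)=173561, f(13)=-442029, f(14)=1125767, f(15)=-2867124, f(16)=7302044; answer 7302044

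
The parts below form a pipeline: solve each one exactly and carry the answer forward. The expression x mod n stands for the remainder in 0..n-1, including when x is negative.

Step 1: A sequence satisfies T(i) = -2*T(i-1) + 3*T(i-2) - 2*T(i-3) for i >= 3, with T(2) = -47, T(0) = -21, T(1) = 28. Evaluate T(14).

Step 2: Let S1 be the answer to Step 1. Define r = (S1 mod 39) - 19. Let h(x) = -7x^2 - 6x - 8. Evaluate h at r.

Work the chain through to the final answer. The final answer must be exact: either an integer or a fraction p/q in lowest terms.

-1673

Step 1: T(3) = -2*(-47) + 3*(28) - 2*(-21) = 220; iterating: T(3)=220, T(4)=-637, T(5)=2028, T(6)=-6407, T(7)=20172, T(8)=-63621, T(9)=200572, T(10)=-632351, T(11)=1993660, T(12)=-6285517, T(13)=19816716, T(14)=-62477303; answer -62477303
Step 2: S1 = -62477303; r = 15; -7*(15)^2 - 6*(15)^1 - 8 = (-1575) + (-90) + (-8) = -1673; answer -1673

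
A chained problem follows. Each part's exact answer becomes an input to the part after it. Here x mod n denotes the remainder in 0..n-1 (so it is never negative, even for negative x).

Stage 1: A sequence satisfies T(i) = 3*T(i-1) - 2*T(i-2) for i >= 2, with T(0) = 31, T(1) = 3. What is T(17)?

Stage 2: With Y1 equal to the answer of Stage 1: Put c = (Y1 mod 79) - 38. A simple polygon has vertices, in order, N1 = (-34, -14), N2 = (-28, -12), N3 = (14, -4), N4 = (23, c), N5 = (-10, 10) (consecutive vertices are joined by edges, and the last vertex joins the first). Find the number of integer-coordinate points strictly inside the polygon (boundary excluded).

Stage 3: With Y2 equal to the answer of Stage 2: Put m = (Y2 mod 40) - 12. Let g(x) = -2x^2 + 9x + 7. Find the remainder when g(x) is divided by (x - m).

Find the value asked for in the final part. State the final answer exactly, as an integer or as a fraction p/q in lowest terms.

-283

Stage 1: T(2) = 3*(3) - 2*(31) = -53; iterating: T(2)=-53, T(3)=-165, T(4)=-389, T(5)=-837, T(6)=-1733, T(7)=-3525, T(8)=-7109, T(9)=-14277, T(10)=-28613, T(11)=-57285, T(12)=-114629, T(13)=-229317, T(14)=-458693, T(15)=-917445, T(16)=-1834949, T(17)=-3669957; answer -3669957
Stage 2: Y1 = -3669957; c = 29; cross terms: (-34*-12 - -28*-14)=16, (-28*-4 - 14*-12)=280, (14*29 - 23*-4)=498, (23*10 - -10*29)=520, (-10*-14 - -34*10)=480; twice the area = |1794| = 1794; area = 897; boundary points = 2 + 2 + 3 + 1 + 24 = 32; strictly interior points = area - boundary/2 + 1 = 882; answer 882
Stage 3: Y2 = 882; m = -10; remainder = value at the root: -2*(-10)^2 + 9*(-10)^1 + 7 = (-200) + (-90) + (7) = -283; answer -283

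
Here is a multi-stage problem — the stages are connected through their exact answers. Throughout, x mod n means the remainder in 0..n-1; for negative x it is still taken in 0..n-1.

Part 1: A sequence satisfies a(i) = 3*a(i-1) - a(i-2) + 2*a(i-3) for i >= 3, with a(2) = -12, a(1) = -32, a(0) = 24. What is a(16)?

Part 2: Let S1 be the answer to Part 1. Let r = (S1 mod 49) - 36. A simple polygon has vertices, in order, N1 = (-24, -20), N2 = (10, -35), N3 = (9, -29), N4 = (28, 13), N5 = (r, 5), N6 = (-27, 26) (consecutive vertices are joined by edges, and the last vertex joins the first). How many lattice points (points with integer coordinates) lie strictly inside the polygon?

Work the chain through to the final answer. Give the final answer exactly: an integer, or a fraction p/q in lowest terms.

1616

Part 1: a(3) = 3*(-12) - 1*(-32) + 2*(24) = 44; iterating: a(3)=44, a(4)=80, a(5)=172, a(6)=524, a(7)=1560, a(8)=4500, a(9)=12988, a(10)=37584, a(11)=108764, a(12)=314684, a(13)=910456, a(14)=2634212, a(15)=7621548, a(16)=22051344; answer 22051344
Part 2: S1 = 22051344; r = -15; cross terms: (-24*-35 - 10*-20)=1040, (10*-29 - 9*-35)=25, (9*13 - 28*-29)=929, (28*5 - -15*13)=335, (-15*26 - -27*5)=-255, (-27*-20 - -24*26)=1164; twice the area = |3238| = 3238; area = 1619; boundary points = 1 + 1 + 1 + 1 + 3 + 1 = 8; strictly interior points = area - boundary/2 + 1 = 1616; answer 1616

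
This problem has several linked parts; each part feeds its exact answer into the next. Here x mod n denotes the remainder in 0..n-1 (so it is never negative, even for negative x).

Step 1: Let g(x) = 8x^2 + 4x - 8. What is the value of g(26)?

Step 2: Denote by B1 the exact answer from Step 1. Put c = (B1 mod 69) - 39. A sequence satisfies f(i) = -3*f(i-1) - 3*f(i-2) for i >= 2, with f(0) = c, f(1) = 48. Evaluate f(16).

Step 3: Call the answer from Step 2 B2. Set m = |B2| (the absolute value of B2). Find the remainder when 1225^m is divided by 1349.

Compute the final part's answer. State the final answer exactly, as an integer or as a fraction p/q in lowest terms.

Step 1: 8*(26)^2 + 4*(26)^1 - 8 = (5408) + (104) + (-8) = 5504; answer 5504
Step 2: B1 = 5504; c = 14; f(2) = -3*(48) - 3*(14) = -186; iterating: f(2)=-186, f(3)=414, f(4)=-684, f(5)=810, f(6)=-378, f(7)=-1296, f(8)=5022, f(9)=-11178, f(10)=18468, f(11)=-21870, f(12)=10206, f(13)=34992, f(14)=-135594, f(15)=301806, f(16)=-498636; answer -498636
Step 3: B2 = -498636; m = 498636; squarings mod 1349: 1225^1=1225, 1225^2=537, 1225^4=1032, 1225^8=663, 1225^16=1144, 1225^32=206, 1225^64=617, 1225^128=271, 1225^256=595, 1225^512=587, 1225^1024=574, 1225^2048=320, 1225^4096=1225, 1225^8192=537, 1225^16384=1032, 1225^32768=663, 1225^65536=1144, 1225^131072=206, 1225^262144=617; 1225^498636 = 1225^4 * 1225^8 * 1225^64 * 1225^128 * 1225^256 * 1225^512 * 1225^2048 * 1225^4096 * 1225^32768 * 1225^65536 * 1225^131072 * 1225^262144 = 438 (mod 1349); answer 438

438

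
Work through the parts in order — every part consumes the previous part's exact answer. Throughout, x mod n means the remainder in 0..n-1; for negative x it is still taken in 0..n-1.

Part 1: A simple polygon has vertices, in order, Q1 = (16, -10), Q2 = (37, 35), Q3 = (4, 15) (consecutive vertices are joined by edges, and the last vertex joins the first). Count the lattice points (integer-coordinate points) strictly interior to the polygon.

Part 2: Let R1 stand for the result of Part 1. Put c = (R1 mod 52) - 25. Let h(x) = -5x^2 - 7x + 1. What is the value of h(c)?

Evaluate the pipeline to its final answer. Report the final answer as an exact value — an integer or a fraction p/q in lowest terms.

-881

Part 1: cross terms: (16*35 - 37*-10)=930, (37*15 - 4*35)=415, (4*-10 - 16*15)=-280; twice the area = |1065| = 1065; area = 1065/2; boundary points = 3 + 1 + 1 = 5; strictly interior points = area - boundary/2 + 1 = 531; answer 531
Part 2: R1 = 531; c = -14; -5*(-14)^2 - 7*(-14)^1 + 1 = (-980) + (98) + (1) = -881; answer -881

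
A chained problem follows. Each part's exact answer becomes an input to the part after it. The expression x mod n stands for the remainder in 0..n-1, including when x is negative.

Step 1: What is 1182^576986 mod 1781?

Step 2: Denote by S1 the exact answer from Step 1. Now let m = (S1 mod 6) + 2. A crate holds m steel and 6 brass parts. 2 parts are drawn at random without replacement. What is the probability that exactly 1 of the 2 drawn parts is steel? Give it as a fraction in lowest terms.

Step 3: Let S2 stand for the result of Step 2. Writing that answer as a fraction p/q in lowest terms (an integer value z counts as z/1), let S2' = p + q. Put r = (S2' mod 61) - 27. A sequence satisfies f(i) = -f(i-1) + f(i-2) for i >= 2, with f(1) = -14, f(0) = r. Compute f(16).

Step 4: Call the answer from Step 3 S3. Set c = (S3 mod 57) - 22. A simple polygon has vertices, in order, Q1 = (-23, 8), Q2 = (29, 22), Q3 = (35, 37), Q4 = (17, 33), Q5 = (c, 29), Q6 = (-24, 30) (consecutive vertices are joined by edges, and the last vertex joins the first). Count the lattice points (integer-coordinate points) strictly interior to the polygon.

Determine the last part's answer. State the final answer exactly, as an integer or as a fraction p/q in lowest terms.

Step 1: squarings mod 1781: 1182^1=1182, 1182^2=820, 1182^4=963, 1182^8=1249, 1182^16=1626, 1182^32=872, 1182^64=1678, 1182^128=1704, 1182^256=586, 1182^512=1444, 1182^1024=1366, 1182^2048=1249, 1182^4096=1626, 1182^8192=872, 1182^16384=1678, 1182^32768=1704, 1182^65536=586, 1182^131072=1444, 1182^262144=1366, 1182^524288=1249; 1182^576986 = 1182^2 * 1182^8 * 1182^16 * 1182^64 * 1182^128 * 1182^256 * 1182^1024 * 1182^2048 * 1182^16384 * 1182^32768 * 1182^524288 = 1652 (mod 1781); answer 1652
Step 2: S1 = 1652; m = 4; total draws C(10,2) = 45; favorable C(4,1)*C(6,1) = 24; P = 8/15; answer 8/15
Step 3: S2 = 8/15; threaded value p + q = 23; r = -4; f(2) = -1*(-14) + 1*(-4) = 10; iterating: f(2)=10, f(3)=-24, f(4)=34, f(5)=-58, f(6)=92, f(7)=-150, f(8)=242, f(9)=-392, f(10)=634, f(11)=-1026, f(12)=1660, f(13)=-2686, f(14)=4346, f(15)=-7032, f(16)=11378; answer 11378
Step 4: S3 = 11378; c = 13; cross terms: (-23*22 - 29*8)=-738, (29*37 - 35*22)=303, (35*33 - 17*37)=526, (17*29 - 13*33)=64, (13*30 - -24*29)=1086, (-24*8 - -23*30)=498; twice the area = |1739| = 1739; area = 1739/2; boundary points = 2 + 3 + 2 + 4 + 1 + 1 = 13; strictly interior points = area - boundary/2 + 1 = 864; answer 864

864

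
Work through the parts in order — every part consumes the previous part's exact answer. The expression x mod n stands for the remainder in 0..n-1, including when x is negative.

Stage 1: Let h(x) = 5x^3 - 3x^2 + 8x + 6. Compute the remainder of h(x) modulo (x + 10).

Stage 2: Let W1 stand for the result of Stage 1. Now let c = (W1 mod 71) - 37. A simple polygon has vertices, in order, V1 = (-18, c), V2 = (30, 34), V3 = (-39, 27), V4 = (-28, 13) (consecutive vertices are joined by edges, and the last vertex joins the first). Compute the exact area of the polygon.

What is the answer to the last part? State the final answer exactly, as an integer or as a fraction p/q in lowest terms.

Stage 1: remainder = value at the root: 5*(-10)^3 - 3*(-10)^2 + 8*(-10)^1 + 6 = (-5000) + (-300) + (-80) + (6) = -5374; answer -5374
Stage 2: W1 = -5374; c = -15; cross terms: (-18*34 - 30*-15)=-162, (30*27 - -39*34)=2136, (-39*13 - -28*27)=249, (-28*-15 - -18*13)=654; twice the area = |2877| = 2877; area = 2877/2; answer 2877/2

2877/2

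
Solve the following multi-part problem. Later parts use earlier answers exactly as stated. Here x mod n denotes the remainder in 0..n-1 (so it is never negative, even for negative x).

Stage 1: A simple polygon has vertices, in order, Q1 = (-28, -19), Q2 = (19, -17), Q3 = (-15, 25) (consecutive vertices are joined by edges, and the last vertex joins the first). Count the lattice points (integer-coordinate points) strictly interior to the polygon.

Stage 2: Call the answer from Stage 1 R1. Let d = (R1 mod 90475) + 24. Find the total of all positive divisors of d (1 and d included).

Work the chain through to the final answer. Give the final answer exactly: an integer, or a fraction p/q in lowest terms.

Stage 1: cross terms: (-28*-17 - 19*-19)=837, (19*25 - -15*-17)=220, (-15*-19 - -28*25)=985; twice the area = |2042| = 2042; area = 1021; boundary points = 1 + 2 + 1 = 4; strictly interior points = area - boundary/2 + 1 = 1020; answer 1020
Stage 2: R1 = 1020; d = 1044; 1044 = 2^2 * 3^2 * 29; sigma = (1 + 2 + 4) * (1 + 3 + 9) * (1 + 29) = 7 * 13 * 30 = 2730; answer 2730

2730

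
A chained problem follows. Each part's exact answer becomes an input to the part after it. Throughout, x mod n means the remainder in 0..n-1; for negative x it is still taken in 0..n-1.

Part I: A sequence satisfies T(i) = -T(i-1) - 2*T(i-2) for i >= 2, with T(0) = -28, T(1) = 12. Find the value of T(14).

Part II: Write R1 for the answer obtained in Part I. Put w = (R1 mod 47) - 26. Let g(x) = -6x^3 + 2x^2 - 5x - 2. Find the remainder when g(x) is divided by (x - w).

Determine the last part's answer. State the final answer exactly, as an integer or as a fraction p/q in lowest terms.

84214

Part I: T(2) = -1*(12) - 2*(-28) = 44; iterating: T(2)=44, T(3)=-68, T(4)=-20, T(5)=156, T(6)=-116, T(7)=-196, T(8)=428, T(9)=-36, T(10)=-820, T(11)=892, T(12)=748, T(13)=-2532, T(14)=1036; answer 1036
Part II: R1 = 1036; w = -24; remainder = value at the root: -6*(-24)^3 + 2*(-24)^2 - 5*(-24)^1 - 2 = (82944) + (1152) + (120) + (-2) = 84214; answer 84214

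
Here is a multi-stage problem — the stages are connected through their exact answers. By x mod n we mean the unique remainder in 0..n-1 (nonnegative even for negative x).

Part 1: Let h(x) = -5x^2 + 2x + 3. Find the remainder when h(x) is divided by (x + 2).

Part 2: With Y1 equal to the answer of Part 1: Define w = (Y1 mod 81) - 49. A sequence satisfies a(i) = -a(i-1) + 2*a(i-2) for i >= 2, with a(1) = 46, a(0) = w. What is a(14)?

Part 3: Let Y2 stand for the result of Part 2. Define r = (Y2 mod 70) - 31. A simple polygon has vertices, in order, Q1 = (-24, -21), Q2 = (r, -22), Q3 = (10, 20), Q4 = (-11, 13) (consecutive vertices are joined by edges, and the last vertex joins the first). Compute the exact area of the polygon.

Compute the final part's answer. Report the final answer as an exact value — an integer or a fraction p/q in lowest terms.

Part 1: remainder = value at the root: -5*(-2)^2 + 2*(-2)^1 + 3 = (-20) + (-4) + (3) = -21; answer -21
Part 2: Y1 = -21; w = 11; a(2) = -1*(46) + 2*(11) = -24; iterating: a(2)=-24, a(3)=116, a(4)=-164, a(5)=396, a(6)=-724, a(7)=1516, a(8)=-2964, a(9)=5996, a(10)=-11924, a(11)=23916, a(12)=-47764, a(13)=95596, a(14)=-191124; answer -191124
Part 3: Y2 = -191124; r = 15; cross terms: (-24*-22 - 15*-21)=843, (15*20 - 10*-22)=520, (10*13 - -11*20)=350, (-11*-21 - -24*13)=543; twice the area = |2256| = 2256; area = 1128; answer 1128

1128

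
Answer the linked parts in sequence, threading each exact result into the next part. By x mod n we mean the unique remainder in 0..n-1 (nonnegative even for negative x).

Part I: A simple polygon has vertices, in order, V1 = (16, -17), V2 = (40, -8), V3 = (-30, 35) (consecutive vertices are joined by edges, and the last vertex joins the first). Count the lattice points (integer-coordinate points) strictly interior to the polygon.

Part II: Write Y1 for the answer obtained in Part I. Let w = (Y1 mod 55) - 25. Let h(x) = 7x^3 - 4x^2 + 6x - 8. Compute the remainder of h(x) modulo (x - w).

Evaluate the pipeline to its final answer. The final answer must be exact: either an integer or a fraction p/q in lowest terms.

Part I: cross terms: (16*-8 - 40*-17)=552, (40*35 - -30*-8)=1160, (-30*-17 - 16*35)=-50; twice the area = |1662| = 1662; area = 831; boundary points = 3 + 1 + 2 = 6; strictly interior points = area - boundary/2 + 1 = 829; answer 829
Part II: Y1 = 829; w = -21; remainder = value at the root: 7*(-21)^3 - 4*(-21)^2 + 6*(-21)^1 - 8 = (-64827) + (-1764) + (-126) + (-8) = -66725; answer -66725

-66725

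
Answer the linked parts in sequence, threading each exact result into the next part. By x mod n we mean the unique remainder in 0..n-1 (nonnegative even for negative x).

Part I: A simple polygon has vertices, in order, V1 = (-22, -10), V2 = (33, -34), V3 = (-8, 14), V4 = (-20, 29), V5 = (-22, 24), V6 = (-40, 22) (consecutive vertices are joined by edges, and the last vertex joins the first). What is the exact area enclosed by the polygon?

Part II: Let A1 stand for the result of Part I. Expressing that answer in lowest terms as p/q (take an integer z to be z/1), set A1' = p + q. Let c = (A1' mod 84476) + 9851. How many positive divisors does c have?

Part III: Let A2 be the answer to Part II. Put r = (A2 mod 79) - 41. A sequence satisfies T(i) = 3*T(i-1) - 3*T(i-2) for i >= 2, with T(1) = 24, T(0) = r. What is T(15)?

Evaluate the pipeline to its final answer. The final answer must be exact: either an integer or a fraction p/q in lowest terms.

347733

Part I: cross terms: (-22*-34 - 33*-10)=1078, (33*14 - -8*-34)=190, (-8*29 - -20*14)=48, (-20*24 - -22*29)=158, (-22*22 - -40*24)=476, (-40*-10 - -22*22)=884; twice the area = |2834| = 2834; area = 1417; answer 1417
Part II: A1 = 1417; threaded value p + q = 1418; c = 11269; 11269 = 59 * 191; number of divisors = (1+1) * (1+1) = 4; answer 4
Part III: A2 = 4; r = -37; T(2) = 3*(24) - 3*(-37) = 183; iterating: T(2)=183, T(3)=477, T(4)=882, T(5)=1215, T(6)=999, T(7)=-648, T(8)=-4941, T(9)=-12879, T(10)=-23814, T(11)=-32805, T(12)=-26973, T(13)=17496, T(14)=133407, T(15)=347733; answer 347733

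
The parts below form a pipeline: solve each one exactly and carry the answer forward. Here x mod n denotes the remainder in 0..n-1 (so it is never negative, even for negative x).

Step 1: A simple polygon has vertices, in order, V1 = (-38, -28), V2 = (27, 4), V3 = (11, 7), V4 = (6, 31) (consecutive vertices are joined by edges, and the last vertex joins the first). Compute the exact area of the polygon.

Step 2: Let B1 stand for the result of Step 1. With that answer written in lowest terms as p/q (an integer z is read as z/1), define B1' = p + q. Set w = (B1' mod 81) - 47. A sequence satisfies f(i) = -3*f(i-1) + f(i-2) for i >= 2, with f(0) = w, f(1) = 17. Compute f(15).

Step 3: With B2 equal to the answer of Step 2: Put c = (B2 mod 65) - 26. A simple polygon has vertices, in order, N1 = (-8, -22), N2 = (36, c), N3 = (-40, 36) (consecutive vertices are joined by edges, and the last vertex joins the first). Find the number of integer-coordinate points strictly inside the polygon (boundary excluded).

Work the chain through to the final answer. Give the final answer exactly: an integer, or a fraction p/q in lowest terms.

1963

Step 1: cross terms: (-38*4 - 27*-28)=604, (27*7 - 11*4)=145, (11*31 - 6*7)=299, (6*-28 - -38*31)=1010; twice the area = |2058| = 2058; area = 1029; answer 1029
Step 2: B1 = 1029; threaded value p + q = 1030; w = 11; f(2) = -3*(17) + 1*(11) = -40; iterating: f(2)=-40, f(3)=137, f(4)=-451, f(5)=1490, f(6)=-4921, f(7)=16253, f(8)=-53680, f(9)=177293, f(10)=-585559, f(11)=1933970, f(12)=-6387469, f(13)=21096377, f(14)=-69676600, f(15)=230126177; answer 230126177
Step 3: B2 = 230126177; c = 21; cross terms: (-8*21 - 36*-22)=624, (36*36 - -40*21)=2136, (-40*-22 - -8*36)=1168; twice the area = |3928| = 3928; area = 1964; boundary points = 1 + 1 + 2 = 4; strictly interior points = area - boundary/2 + 1 = 1963; answer 1963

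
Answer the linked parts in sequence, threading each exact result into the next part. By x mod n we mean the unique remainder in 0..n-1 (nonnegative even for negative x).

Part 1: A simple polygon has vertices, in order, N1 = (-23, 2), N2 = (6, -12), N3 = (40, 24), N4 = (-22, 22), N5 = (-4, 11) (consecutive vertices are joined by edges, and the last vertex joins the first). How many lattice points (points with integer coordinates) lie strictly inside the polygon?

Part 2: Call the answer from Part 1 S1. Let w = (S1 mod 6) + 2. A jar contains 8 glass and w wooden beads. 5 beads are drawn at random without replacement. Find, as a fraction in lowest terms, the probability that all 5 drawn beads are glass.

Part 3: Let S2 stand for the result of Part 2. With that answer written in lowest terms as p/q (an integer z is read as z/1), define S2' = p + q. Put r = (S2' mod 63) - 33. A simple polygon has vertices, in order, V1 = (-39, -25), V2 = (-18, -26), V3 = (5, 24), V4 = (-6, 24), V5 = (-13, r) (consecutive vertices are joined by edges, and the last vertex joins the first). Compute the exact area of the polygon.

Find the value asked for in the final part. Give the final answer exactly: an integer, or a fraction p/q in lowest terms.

367

Part 1: cross terms: (-23*-12 - 6*2)=264, (6*24 - 40*-12)=624, (40*22 - -22*24)=1408, (-22*11 - -4*22)=-154, (-4*2 - -23*11)=245; twice the area = |2387| = 2387; area = 2387/2; boundary points = 1 + 2 + 2 + 1 + 1 = 7; strictly interior points = area - boundary/2 + 1 = 1191; answer 1191
Part 2: S1 = 1191; w = 5; total draws C(13,5) = 1287; favorable C(8,5) = 56; P = 56/1287; answer 56/1287
Part 3: S2 = 56/1287; threaded value p + q = 1343; r = -13; cross terms: (-39*-26 - -18*-25)=564, (-18*24 - 5*-26)=-302, (5*24 - -6*24)=264, (-6*-13 - -13*24)=390, (-13*-25 - -39*-13)=-182; twice the area = |734| = 734; area = 367; answer 367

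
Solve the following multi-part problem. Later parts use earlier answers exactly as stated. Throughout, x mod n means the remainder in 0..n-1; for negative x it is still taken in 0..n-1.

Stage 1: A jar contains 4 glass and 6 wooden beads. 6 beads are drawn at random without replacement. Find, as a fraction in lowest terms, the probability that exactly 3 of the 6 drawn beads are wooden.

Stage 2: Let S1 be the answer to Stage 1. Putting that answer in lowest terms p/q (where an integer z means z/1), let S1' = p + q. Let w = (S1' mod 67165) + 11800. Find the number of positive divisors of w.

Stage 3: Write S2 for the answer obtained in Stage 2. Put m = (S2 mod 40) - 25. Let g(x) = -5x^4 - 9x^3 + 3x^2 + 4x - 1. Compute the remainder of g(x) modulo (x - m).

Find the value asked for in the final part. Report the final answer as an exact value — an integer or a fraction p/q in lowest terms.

Stage 1: total draws C(10,6) = 210; favorable C(6,3)*C(4,3) = 80; P = 8/21; answer 8/21
Stage 2: S1 = 8/21; threaded value p + q = 29; w = 11829; 11829 = 3 * 3943; number of divisors = (1+1) * (1+1) = 4; answer 4
Stage 3: S2 = 4; m = -21; remainder = value at the root: -5*(-21)^4 - 9*(-21)^3 + 3*(-21)^2 + 4*(-21)^1 - 1 = (-972405) + (83349) + (1323) + (-84) + (-1) = -887818; answer -887818

-887818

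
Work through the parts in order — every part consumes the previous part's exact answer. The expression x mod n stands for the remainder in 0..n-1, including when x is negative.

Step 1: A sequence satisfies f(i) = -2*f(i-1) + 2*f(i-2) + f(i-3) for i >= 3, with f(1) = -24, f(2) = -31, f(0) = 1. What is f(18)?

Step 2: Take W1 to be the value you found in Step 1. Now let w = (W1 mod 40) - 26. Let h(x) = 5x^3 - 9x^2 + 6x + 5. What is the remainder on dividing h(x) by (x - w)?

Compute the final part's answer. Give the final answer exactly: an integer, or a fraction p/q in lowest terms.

-15

Step 1: f(3) = -2*(-31) + 2*(-24) + 1*(1) = 15; iterating: f(3)=15, f(4)=-116, f(5)=231, f(6)=-679, f(7)=1704, f(8)=-4535, f(9)=11799, f(10)=-30964, f(11)=80991, f(12)=-212111, f(13)=555240, f(14)=-1453711, f(15)=3805791, f(16)=-9963764, f(17)=26085399, f(18)=-68292535; answer -68292535
Step 2: W1 = -68292535; w = -1; remainder = value at the root: 5*(-1)^3 - 9*(-1)^2 + 6*(-1)^1 + 5 = (-5) + (-9) + (-6) + (5) = -15; answer -15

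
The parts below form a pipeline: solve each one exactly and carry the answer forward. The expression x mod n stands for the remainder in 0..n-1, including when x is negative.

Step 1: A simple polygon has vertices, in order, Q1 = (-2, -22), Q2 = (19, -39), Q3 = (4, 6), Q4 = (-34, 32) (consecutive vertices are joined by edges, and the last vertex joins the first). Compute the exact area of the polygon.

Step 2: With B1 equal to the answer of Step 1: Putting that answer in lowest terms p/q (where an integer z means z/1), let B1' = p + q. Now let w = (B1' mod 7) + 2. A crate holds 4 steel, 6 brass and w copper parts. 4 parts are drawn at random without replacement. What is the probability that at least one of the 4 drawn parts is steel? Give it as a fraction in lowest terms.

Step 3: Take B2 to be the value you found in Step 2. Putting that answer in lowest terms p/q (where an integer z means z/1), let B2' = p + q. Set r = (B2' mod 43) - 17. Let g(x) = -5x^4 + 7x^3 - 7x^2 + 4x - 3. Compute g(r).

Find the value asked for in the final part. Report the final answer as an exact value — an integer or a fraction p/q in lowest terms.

-43663

Step 1: cross terms: (-2*-39 - 19*-22)=496, (19*6 - 4*-39)=270, (4*32 - -34*6)=332, (-34*-22 - -2*32)=812; twice the area = |1910| = 1910; area = 955; answer 955
Step 2: B1 = 955; threaded value p + q = 956; w = 6; total draws C(16,4) = 1820; complement C(12,4) = 495; favorable 1820 - 495 = 1325; P = 265/364; answer 265/364
Step 3: B2 = 265/364; threaded value p + q = 629; r = 10; -5*(10)^4 + 7*(10)^3 - 7*(10)^2 + 4*(10)^1 - 3 = (-50000) + (7000) + (-700) + (40) + (-3) = -43663; answer -43663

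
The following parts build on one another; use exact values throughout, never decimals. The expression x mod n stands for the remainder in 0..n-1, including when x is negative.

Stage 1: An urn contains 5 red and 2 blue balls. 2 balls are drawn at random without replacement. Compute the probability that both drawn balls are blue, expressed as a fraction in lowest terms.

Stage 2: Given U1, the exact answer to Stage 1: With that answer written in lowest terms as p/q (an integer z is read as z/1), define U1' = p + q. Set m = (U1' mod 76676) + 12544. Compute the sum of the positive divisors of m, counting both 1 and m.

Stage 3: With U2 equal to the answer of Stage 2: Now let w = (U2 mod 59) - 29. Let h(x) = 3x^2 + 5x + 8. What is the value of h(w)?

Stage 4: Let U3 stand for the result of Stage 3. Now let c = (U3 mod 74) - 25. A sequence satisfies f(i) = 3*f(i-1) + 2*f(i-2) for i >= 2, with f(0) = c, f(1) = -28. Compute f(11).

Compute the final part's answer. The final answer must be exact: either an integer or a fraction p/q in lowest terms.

Stage 1: total draws C(7,2) = 21; favorable C(2,2) = 1; P = 1/21; answer 1/21
Stage 2: U1 = 1/21; threaded value p + q = 22; m = 12566; 12566 = 2 * 61 * 103; sigma = (1 + 2) * (1 + 61) * (1 + 103) = 3 * 62 * 104 = 19344; answer 19344
Stage 3: U2 = 19344; w = 22; 3*(22)^2 + 5*(22)^1 + 8 = (1452) + (110) + (8) = 1570; answer 1570
Stage 4: U3 = 1570; c = -9; f(2) = 3*(-28) + 2*(-9) = -102; iterating: f(2)=-102, f(3)=-362, f(4)=-1290, f(5)=-4594, f(6)=-16362, f(7)=-58274, f(8)=-207546, f(9)=-739186, f(10)=-2632650, f(11)=-9376322; answer -9376322

-9376322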